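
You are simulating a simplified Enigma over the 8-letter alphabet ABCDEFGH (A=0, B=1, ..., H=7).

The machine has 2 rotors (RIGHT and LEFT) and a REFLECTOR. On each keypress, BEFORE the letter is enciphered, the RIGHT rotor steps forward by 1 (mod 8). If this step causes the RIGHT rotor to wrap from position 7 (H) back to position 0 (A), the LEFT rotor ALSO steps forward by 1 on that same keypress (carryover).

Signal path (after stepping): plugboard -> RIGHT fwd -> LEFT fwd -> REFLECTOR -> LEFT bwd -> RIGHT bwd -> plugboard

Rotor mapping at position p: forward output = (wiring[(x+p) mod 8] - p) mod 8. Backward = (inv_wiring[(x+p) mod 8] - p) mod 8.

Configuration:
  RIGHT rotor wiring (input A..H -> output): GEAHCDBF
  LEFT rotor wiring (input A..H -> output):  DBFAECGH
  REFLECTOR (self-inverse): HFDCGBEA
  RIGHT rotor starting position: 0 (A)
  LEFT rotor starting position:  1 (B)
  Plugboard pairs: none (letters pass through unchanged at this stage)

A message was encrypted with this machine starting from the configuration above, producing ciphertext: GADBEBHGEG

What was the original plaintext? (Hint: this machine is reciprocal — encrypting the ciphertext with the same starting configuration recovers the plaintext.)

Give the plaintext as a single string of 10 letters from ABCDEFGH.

Answer: HDGHFAEBFD

Derivation:
Char 1 ('G'): step: R->1, L=1; G->plug->G->R->E->L->B->refl->F->L'->F->R'->H->plug->H
Char 2 ('A'): step: R->2, L=1; A->plug->A->R->G->L->G->refl->E->L'->B->R'->D->plug->D
Char 3 ('D'): step: R->3, L=1; D->plug->D->R->G->L->G->refl->E->L'->B->R'->G->plug->G
Char 4 ('B'): step: R->4, L=1; B->plug->B->R->H->L->C->refl->D->L'->D->R'->H->plug->H
Char 5 ('E'): step: R->5, L=1; E->plug->E->R->H->L->C->refl->D->L'->D->R'->F->plug->F
Char 6 ('B'): step: R->6, L=1; B->plug->B->R->H->L->C->refl->D->L'->D->R'->A->plug->A
Char 7 ('H'): step: R->7, L=1; H->plug->H->R->C->L->H->refl->A->L'->A->R'->E->plug->E
Char 8 ('G'): step: R->0, L->2 (L advanced); G->plug->G->R->B->L->G->refl->E->L'->E->R'->B->plug->B
Char 9 ('E'): step: R->1, L=2; E->plug->E->R->C->L->C->refl->D->L'->A->R'->F->plug->F
Char 10 ('G'): step: R->2, L=2; G->plug->G->R->E->L->E->refl->G->L'->B->R'->D->plug->D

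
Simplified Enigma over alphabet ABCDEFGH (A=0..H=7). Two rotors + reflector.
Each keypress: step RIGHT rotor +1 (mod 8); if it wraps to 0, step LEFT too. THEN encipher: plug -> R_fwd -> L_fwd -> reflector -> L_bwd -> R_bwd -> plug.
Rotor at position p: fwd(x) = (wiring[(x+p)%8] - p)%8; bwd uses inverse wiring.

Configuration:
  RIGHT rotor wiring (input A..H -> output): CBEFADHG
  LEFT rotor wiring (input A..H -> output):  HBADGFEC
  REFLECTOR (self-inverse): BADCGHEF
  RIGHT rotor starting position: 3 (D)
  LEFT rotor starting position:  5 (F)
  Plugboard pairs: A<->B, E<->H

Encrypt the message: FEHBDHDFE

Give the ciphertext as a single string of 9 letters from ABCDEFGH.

Answer: CDCEGFGAG

Derivation:
Char 1 ('F'): step: R->4, L=5; F->plug->F->R->F->L->D->refl->C->L'->D->R'->C->plug->C
Char 2 ('E'): step: R->5, L=5; E->plug->H->R->D->L->C->refl->D->L'->F->R'->D->plug->D
Char 3 ('H'): step: R->6, L=5; H->plug->E->R->G->L->G->refl->E->L'->E->R'->C->plug->C
Char 4 ('B'): step: R->7, L=5; B->plug->A->R->H->L->B->refl->A->L'->A->R'->H->plug->E
Char 5 ('D'): step: R->0, L->6 (L advanced); D->plug->D->R->F->L->F->refl->H->L'->H->R'->G->plug->G
Char 6 ('H'): step: R->1, L=6; H->plug->E->R->C->L->B->refl->A->L'->G->R'->F->plug->F
Char 7 ('D'): step: R->2, L=6; D->plug->D->R->B->L->E->refl->G->L'->A->R'->G->plug->G
Char 8 ('F'): step: R->3, L=6; F->plug->F->R->H->L->H->refl->F->L'->F->R'->B->plug->A
Char 9 ('E'): step: R->4, L=6; E->plug->H->R->B->L->E->refl->G->L'->A->R'->G->plug->G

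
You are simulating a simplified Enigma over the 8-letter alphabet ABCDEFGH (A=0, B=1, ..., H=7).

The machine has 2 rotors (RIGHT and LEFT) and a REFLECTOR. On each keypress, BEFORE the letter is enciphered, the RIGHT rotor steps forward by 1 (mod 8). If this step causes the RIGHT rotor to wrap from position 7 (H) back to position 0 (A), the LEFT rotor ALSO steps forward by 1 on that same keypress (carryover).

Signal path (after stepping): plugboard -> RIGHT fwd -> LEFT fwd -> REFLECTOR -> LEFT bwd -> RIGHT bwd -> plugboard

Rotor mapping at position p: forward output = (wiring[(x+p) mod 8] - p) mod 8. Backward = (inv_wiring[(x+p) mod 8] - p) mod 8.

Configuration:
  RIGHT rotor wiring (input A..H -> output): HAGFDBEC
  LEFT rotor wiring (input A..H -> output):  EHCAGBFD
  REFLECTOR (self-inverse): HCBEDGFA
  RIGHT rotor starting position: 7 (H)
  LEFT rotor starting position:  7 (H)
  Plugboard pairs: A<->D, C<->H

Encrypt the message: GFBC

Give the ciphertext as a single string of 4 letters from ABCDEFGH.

Char 1 ('G'): step: R->0, L->0 (L advanced); G->plug->G->R->E->L->G->refl->F->L'->G->R'->C->plug->H
Char 2 ('F'): step: R->1, L=0; F->plug->F->R->D->L->A->refl->H->L'->B->R'->G->plug->G
Char 3 ('B'): step: R->2, L=0; B->plug->B->R->D->L->A->refl->H->L'->B->R'->C->plug->H
Char 4 ('C'): step: R->3, L=0; C->plug->H->R->D->L->A->refl->H->L'->B->R'->D->plug->A

Answer: HGHA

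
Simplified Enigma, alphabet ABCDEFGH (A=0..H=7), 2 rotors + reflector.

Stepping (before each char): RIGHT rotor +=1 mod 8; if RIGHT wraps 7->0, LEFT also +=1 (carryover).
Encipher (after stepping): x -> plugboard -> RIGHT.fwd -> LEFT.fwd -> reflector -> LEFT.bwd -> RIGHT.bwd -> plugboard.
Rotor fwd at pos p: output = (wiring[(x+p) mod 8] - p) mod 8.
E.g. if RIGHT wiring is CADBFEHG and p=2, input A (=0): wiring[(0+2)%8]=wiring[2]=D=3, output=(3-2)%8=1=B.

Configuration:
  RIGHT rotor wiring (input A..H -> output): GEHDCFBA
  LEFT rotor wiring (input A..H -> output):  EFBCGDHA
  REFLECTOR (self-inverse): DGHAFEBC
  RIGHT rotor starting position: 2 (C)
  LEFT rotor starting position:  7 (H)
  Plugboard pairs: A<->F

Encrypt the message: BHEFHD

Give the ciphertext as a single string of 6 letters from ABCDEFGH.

Answer: HDBADF

Derivation:
Char 1 ('B'): step: R->3, L=7; B->plug->B->R->H->L->A->refl->D->L'->E->R'->H->plug->H
Char 2 ('H'): step: R->4, L=7; H->plug->H->R->H->L->A->refl->D->L'->E->R'->D->plug->D
Char 3 ('E'): step: R->5, L=7; E->plug->E->R->H->L->A->refl->D->L'->E->R'->B->plug->B
Char 4 ('F'): step: R->6, L=7; F->plug->A->R->D->L->C->refl->H->L'->F->R'->F->plug->A
Char 5 ('H'): step: R->7, L=7; H->plug->H->R->C->L->G->refl->B->L'->A->R'->D->plug->D
Char 6 ('D'): step: R->0, L->0 (L advanced); D->plug->D->R->D->L->C->refl->H->L'->G->R'->A->plug->F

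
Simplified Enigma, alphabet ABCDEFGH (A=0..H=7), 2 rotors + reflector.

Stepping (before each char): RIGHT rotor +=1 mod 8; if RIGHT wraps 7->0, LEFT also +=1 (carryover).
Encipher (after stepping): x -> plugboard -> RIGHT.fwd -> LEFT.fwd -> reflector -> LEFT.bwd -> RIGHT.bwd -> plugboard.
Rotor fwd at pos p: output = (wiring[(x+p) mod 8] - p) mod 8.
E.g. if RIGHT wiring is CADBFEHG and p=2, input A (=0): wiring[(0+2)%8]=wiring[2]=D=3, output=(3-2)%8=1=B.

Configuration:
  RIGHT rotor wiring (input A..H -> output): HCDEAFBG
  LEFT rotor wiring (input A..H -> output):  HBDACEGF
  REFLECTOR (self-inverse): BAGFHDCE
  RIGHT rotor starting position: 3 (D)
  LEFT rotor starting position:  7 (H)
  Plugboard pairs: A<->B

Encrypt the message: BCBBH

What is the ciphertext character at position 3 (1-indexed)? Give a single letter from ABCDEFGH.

Char 1 ('B'): step: R->4, L=7; B->plug->A->R->E->L->B->refl->A->L'->B->R'->B->plug->A
Char 2 ('C'): step: R->5, L=7; C->plug->C->R->B->L->A->refl->B->L'->E->R'->B->plug->A
Char 3 ('B'): step: R->6, L=7; B->plug->A->R->D->L->E->refl->H->L'->H->R'->H->plug->H

H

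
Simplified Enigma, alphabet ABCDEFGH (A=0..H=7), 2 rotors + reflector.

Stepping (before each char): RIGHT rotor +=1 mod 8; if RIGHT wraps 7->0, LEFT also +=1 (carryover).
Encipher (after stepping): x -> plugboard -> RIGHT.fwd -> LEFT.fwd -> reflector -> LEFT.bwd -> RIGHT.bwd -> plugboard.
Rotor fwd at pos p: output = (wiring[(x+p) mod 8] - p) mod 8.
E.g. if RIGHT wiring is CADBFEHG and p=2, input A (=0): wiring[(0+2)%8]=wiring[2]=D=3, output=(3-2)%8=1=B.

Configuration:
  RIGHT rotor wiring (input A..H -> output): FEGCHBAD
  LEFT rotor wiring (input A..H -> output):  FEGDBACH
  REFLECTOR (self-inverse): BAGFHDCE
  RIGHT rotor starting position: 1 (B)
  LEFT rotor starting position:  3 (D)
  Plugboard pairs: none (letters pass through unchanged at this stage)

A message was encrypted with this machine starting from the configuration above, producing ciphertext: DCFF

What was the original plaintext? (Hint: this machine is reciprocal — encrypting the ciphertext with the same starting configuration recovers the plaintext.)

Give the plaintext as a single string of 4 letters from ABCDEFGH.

Char 1 ('D'): step: R->2, L=3; D->plug->D->R->H->L->D->refl->F->L'->C->R'->H->plug->H
Char 2 ('C'): step: R->3, L=3; C->plug->C->R->G->L->B->refl->A->L'->A->R'->E->plug->E
Char 3 ('F'): step: R->4, L=3; F->plug->F->R->A->L->A->refl->B->L'->G->R'->H->plug->H
Char 4 ('F'): step: R->5, L=3; F->plug->F->R->B->L->G->refl->C->L'->F->R'->G->plug->G

Answer: HEHG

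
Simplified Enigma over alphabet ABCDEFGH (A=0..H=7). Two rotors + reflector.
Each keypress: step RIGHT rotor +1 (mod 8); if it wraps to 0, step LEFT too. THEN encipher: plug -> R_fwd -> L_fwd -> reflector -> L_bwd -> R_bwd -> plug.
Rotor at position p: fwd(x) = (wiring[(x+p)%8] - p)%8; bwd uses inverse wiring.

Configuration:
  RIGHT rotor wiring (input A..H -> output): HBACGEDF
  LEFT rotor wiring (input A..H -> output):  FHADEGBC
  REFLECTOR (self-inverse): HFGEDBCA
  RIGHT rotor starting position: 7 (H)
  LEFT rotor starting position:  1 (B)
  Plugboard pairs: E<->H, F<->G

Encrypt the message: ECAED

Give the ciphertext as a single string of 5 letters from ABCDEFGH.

Char 1 ('E'): step: R->0, L->2 (L advanced); E->plug->H->R->F->L->A->refl->H->L'->E->R'->F->plug->G
Char 2 ('C'): step: R->1, L=2; C->plug->C->R->B->L->B->refl->F->L'->H->R'->B->plug->B
Char 3 ('A'): step: R->2, L=2; A->plug->A->R->G->L->D->refl->E->L'->D->R'->F->plug->G
Char 4 ('E'): step: R->3, L=2; E->plug->H->R->F->L->A->refl->H->L'->E->R'->F->plug->G
Char 5 ('D'): step: R->4, L=2; D->plug->D->R->B->L->B->refl->F->L'->H->R'->C->plug->C

Answer: GBGGC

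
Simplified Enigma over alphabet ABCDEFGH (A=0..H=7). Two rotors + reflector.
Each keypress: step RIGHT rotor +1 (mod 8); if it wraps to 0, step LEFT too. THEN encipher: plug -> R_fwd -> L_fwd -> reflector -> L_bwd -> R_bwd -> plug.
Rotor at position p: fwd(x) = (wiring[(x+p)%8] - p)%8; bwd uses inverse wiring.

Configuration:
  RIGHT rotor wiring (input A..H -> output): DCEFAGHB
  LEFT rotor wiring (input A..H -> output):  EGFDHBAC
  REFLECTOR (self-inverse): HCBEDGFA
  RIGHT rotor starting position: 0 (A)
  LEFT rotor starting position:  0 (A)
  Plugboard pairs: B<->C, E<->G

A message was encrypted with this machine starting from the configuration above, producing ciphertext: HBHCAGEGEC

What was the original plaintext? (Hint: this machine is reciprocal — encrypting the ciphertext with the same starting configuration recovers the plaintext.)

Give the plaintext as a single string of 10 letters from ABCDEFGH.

Answer: ADAHCDDACH

Derivation:
Char 1 ('H'): step: R->1, L=0; H->plug->H->R->C->L->F->refl->G->L'->B->R'->A->plug->A
Char 2 ('B'): step: R->2, L=0; B->plug->C->R->G->L->A->refl->H->L'->E->R'->D->plug->D
Char 3 ('H'): step: R->3, L=0; H->plug->H->R->B->L->G->refl->F->L'->C->R'->A->plug->A
Char 4 ('C'): step: R->4, L=0; C->plug->B->R->C->L->F->refl->G->L'->B->R'->H->plug->H
Char 5 ('A'): step: R->5, L=0; A->plug->A->R->B->L->G->refl->F->L'->C->R'->B->plug->C
Char 6 ('G'): step: R->6, L=0; G->plug->E->R->G->L->A->refl->H->L'->E->R'->D->plug->D
Char 7 ('E'): step: R->7, L=0; E->plug->G->R->H->L->C->refl->B->L'->F->R'->D->plug->D
Char 8 ('G'): step: R->0, L->1 (L advanced); G->plug->E->R->A->L->F->refl->G->L'->D->R'->A->plug->A
Char 9 ('E'): step: R->1, L=1; E->plug->G->R->A->L->F->refl->G->L'->D->R'->B->plug->C
Char 10 ('C'): step: R->2, L=1; C->plug->B->R->D->L->G->refl->F->L'->A->R'->H->plug->H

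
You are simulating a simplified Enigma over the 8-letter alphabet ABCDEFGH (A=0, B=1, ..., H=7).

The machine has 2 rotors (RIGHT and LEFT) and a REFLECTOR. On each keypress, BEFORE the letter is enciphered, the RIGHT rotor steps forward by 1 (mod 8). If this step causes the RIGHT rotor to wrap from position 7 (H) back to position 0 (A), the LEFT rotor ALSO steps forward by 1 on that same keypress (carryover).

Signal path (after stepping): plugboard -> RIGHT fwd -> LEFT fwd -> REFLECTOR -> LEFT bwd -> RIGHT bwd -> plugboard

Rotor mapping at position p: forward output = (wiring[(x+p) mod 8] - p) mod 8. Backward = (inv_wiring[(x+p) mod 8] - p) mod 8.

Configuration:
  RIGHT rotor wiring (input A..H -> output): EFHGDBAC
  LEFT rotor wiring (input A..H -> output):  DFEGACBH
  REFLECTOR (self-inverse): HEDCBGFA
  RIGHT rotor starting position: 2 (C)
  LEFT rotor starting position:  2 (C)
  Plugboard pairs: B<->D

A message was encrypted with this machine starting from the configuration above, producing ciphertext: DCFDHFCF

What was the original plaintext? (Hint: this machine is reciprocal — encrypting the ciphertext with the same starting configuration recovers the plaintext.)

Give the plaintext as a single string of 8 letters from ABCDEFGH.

Char 1 ('D'): step: R->3, L=2; D->plug->B->R->A->L->C->refl->D->L'->H->R'->E->plug->E
Char 2 ('C'): step: R->4, L=2; C->plug->C->R->E->L->H->refl->A->L'->D->R'->G->plug->G
Char 3 ('F'): step: R->5, L=2; F->plug->F->R->C->L->G->refl->F->L'->F->R'->C->plug->C
Char 4 ('D'): step: R->6, L=2; D->plug->B->R->E->L->H->refl->A->L'->D->R'->H->plug->H
Char 5 ('H'): step: R->7, L=2; H->plug->H->R->B->L->E->refl->B->L'->G->R'->C->plug->C
Char 6 ('F'): step: R->0, L->3 (L advanced); F->plug->F->R->B->L->F->refl->G->L'->D->R'->E->plug->E
Char 7 ('C'): step: R->1, L=3; C->plug->C->R->F->L->A->refl->H->L'->C->R'->D->plug->B
Char 8 ('F'): step: R->2, L=3; F->plug->F->R->A->L->D->refl->C->L'->G->R'->E->plug->E

Answer: EGCHCEBE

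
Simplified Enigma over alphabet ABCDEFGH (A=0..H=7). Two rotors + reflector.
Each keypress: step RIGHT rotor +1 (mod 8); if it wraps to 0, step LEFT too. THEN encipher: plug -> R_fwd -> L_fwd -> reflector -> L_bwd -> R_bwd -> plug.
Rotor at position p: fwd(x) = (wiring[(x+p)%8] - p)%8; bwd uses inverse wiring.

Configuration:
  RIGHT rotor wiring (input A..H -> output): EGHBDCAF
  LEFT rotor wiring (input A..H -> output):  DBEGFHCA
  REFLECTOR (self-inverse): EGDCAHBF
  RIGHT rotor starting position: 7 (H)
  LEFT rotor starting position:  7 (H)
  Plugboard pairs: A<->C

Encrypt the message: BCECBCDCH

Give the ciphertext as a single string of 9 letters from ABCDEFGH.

Answer: GGDBEGADC

Derivation:
Char 1 ('B'): step: R->0, L->0 (L advanced); B->plug->B->R->G->L->C->refl->D->L'->A->R'->G->plug->G
Char 2 ('C'): step: R->1, L=0; C->plug->A->R->F->L->H->refl->F->L'->E->R'->G->plug->G
Char 3 ('E'): step: R->2, L=0; E->plug->E->R->G->L->C->refl->D->L'->A->R'->D->plug->D
Char 4 ('C'): step: R->3, L=0; C->plug->A->R->G->L->C->refl->D->L'->A->R'->B->plug->B
Char 5 ('B'): step: R->4, L=0; B->plug->B->R->G->L->C->refl->D->L'->A->R'->E->plug->E
Char 6 ('C'): step: R->5, L=0; C->plug->A->R->F->L->H->refl->F->L'->E->R'->G->plug->G
Char 7 ('D'): step: R->6, L=0; D->plug->D->R->A->L->D->refl->C->L'->G->R'->C->plug->A
Char 8 ('C'): step: R->7, L=0; C->plug->A->R->G->L->C->refl->D->L'->A->R'->D->plug->D
Char 9 ('H'): step: R->0, L->1 (L advanced); H->plug->H->R->F->L->B->refl->G->L'->E->R'->A->plug->C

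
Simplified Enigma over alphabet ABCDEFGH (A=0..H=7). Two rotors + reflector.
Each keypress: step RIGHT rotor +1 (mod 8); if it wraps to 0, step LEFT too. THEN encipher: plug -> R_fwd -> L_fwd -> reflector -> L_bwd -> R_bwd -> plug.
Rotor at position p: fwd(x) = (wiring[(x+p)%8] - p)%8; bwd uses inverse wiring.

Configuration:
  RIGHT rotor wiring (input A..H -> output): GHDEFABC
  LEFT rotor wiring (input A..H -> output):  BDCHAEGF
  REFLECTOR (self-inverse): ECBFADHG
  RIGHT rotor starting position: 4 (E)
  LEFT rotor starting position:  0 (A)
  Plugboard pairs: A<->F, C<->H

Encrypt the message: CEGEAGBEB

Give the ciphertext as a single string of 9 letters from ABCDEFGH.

Char 1 ('C'): step: R->5, L=0; C->plug->H->R->A->L->B->refl->C->L'->C->R'->E->plug->E
Char 2 ('E'): step: R->6, L=0; E->plug->E->R->F->L->E->refl->A->L'->E->R'->B->plug->B
Char 3 ('G'): step: R->7, L=0; G->plug->G->R->B->L->D->refl->F->L'->H->R'->B->plug->B
Char 4 ('E'): step: R->0, L->1 (L advanced); E->plug->E->R->F->L->F->refl->D->L'->E->R'->D->plug->D
Char 5 ('A'): step: R->1, L=1; A->plug->F->R->A->L->C->refl->B->L'->B->R'->G->plug->G
Char 6 ('G'): step: R->2, L=1; G->plug->G->R->E->L->D->refl->F->L'->F->R'->H->plug->C
Char 7 ('B'): step: R->3, L=1; B->plug->B->R->C->L->G->refl->H->L'->D->R'->F->plug->A
Char 8 ('E'): step: R->4, L=1; E->plug->E->R->C->L->G->refl->H->L'->D->R'->F->plug->A
Char 9 ('B'): step: R->5, L=1; B->plug->B->R->E->L->D->refl->F->L'->F->R'->C->plug->H

Answer: EBBDGCAAH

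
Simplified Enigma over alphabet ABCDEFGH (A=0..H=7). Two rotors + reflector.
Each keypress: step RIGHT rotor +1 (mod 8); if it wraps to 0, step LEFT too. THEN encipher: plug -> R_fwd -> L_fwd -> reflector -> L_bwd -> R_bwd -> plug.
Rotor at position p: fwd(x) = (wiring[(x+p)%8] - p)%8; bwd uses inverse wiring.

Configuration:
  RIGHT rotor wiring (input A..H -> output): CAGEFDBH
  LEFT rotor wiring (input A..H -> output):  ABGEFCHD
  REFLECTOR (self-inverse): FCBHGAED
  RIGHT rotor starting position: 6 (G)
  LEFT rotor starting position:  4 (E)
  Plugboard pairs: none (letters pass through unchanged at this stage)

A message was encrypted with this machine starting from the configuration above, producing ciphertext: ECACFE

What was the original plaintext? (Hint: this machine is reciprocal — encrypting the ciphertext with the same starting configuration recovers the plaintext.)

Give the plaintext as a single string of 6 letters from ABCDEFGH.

Answer: DFFHCD

Derivation:
Char 1 ('E'): step: R->7, L=4; E->plug->E->R->F->L->F->refl->A->L'->H->R'->D->plug->D
Char 2 ('C'): step: R->0, L->5 (L advanced); C->plug->C->R->G->L->H->refl->D->L'->D->R'->F->plug->F
Char 3 ('A'): step: R->1, L=5; A->plug->A->R->H->L->A->refl->F->L'->A->R'->F->plug->F
Char 4 ('C'): step: R->2, L=5; C->plug->C->R->D->L->D->refl->H->L'->G->R'->H->plug->H
Char 5 ('F'): step: R->3, L=5; F->plug->F->R->H->L->A->refl->F->L'->A->R'->C->plug->C
Char 6 ('E'): step: R->4, L=5; E->plug->E->R->G->L->H->refl->D->L'->D->R'->D->plug->D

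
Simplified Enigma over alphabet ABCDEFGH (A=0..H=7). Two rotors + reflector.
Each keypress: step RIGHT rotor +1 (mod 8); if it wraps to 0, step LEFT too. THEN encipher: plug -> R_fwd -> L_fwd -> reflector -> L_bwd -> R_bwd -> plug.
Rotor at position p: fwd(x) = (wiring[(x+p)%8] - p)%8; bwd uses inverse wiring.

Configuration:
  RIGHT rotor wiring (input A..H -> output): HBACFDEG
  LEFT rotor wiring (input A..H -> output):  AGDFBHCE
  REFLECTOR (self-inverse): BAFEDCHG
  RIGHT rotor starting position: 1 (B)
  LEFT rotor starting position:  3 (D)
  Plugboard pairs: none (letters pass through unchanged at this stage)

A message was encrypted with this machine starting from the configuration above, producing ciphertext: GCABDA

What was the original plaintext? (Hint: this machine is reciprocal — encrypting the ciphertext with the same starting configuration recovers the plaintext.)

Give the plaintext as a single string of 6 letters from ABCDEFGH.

Answer: BHEECG

Derivation:
Char 1 ('G'): step: R->2, L=3; G->plug->G->R->F->L->F->refl->C->L'->A->R'->B->plug->B
Char 2 ('C'): step: R->3, L=3; C->plug->C->R->A->L->C->refl->F->L'->F->R'->H->plug->H
Char 3 ('A'): step: R->4, L=3; A->plug->A->R->B->L->G->refl->H->L'->D->R'->E->plug->E
Char 4 ('B'): step: R->5, L=3; B->plug->B->R->H->L->A->refl->B->L'->E->R'->E->plug->E
Char 5 ('D'): step: R->6, L=3; D->plug->D->R->D->L->H->refl->G->L'->B->R'->C->plug->C
Char 6 ('A'): step: R->7, L=3; A->plug->A->R->H->L->A->refl->B->L'->E->R'->G->plug->G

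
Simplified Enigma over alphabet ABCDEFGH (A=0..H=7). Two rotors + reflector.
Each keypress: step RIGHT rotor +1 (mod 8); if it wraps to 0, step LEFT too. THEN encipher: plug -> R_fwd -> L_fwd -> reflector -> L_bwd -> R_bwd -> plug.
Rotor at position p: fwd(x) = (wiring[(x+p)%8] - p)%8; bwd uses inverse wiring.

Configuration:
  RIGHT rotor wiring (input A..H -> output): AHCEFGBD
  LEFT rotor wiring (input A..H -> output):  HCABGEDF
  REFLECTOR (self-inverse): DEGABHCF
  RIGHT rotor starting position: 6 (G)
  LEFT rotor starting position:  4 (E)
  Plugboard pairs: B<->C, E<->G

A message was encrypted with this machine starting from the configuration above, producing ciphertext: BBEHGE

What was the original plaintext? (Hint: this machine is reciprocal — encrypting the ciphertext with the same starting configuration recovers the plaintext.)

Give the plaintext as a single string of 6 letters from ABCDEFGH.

Answer: GGGCED

Derivation:
Char 1 ('B'): step: R->7, L=4; B->plug->C->R->A->L->C->refl->G->L'->F->R'->E->plug->G
Char 2 ('B'): step: R->0, L->5 (L advanced); B->plug->C->R->C->L->A->refl->D->L'->F->R'->E->plug->G
Char 3 ('E'): step: R->1, L=5; E->plug->G->R->C->L->A->refl->D->L'->F->R'->E->plug->G
Char 4 ('H'): step: R->2, L=5; H->plug->H->R->F->L->D->refl->A->L'->C->R'->B->plug->C
Char 5 ('G'): step: R->3, L=5; G->plug->E->R->A->L->H->refl->F->L'->E->R'->G->plug->E
Char 6 ('E'): step: R->4, L=5; E->plug->G->R->G->L->E->refl->B->L'->H->R'->D->plug->D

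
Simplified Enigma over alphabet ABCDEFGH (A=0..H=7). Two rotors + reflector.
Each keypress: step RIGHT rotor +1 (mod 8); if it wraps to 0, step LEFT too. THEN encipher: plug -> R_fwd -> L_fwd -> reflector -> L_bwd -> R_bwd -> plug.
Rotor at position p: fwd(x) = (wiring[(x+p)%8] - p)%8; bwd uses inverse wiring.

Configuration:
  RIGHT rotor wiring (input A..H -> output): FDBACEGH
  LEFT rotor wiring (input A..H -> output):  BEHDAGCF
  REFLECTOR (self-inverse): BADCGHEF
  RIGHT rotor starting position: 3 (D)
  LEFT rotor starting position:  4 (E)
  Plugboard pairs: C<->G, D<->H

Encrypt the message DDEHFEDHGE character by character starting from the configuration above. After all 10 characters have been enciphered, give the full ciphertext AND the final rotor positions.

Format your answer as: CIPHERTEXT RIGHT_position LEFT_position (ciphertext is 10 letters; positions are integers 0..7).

Char 1 ('D'): step: R->4, L=4; D->plug->H->R->E->L->F->refl->H->L'->H->R'->F->plug->F
Char 2 ('D'): step: R->5, L=4; D->plug->H->R->F->L->A->refl->B->L'->D->R'->G->plug->C
Char 3 ('E'): step: R->6, L=4; E->plug->E->R->D->L->B->refl->A->L'->F->R'->D->plug->H
Char 4 ('H'): step: R->7, L=4; H->plug->D->R->C->L->G->refl->E->L'->A->R'->A->plug->A
Char 5 ('F'): step: R->0, L->5 (L advanced); F->plug->F->R->E->L->H->refl->F->L'->B->R'->C->plug->G
Char 6 ('E'): step: R->1, L=5; E->plug->E->R->D->L->E->refl->G->L'->G->R'->G->plug->C
Char 7 ('D'): step: R->2, L=5; D->plug->H->R->B->L->F->refl->H->L'->E->R'->E->plug->E
Char 8 ('H'): step: R->3, L=5; H->plug->D->R->D->L->E->refl->G->L'->G->R'->H->plug->D
Char 9 ('G'): step: R->4, L=5; G->plug->C->R->C->L->A->refl->B->L'->A->R'->B->plug->B
Char 10 ('E'): step: R->5, L=5; E->plug->E->R->G->L->G->refl->E->L'->D->R'->G->plug->C
Final: ciphertext=FCHAGCEDBC, RIGHT=5, LEFT=5

Answer: FCHAGCEDBC 5 5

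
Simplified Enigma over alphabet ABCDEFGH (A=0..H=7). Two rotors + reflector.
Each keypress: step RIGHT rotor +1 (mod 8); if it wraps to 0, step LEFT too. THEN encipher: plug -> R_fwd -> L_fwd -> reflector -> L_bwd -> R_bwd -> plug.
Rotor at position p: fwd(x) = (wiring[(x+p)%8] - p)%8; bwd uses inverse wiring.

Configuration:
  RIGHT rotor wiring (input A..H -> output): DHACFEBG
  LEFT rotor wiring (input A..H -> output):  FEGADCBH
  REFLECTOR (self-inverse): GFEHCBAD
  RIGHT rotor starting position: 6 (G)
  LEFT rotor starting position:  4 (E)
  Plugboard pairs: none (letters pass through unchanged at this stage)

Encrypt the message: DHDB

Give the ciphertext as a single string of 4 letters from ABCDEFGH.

Char 1 ('D'): step: R->7, L=4; D->plug->D->R->B->L->G->refl->A->L'->F->R'->G->plug->G
Char 2 ('H'): step: R->0, L->5 (L advanced); H->plug->H->R->G->L->D->refl->H->L'->E->R'->F->plug->F
Char 3 ('D'): step: R->1, L=5; D->plug->D->R->E->L->H->refl->D->L'->G->R'->A->plug->A
Char 4 ('B'): step: R->2, L=5; B->plug->B->R->A->L->F->refl->B->L'->F->R'->H->plug->H

Answer: GFAH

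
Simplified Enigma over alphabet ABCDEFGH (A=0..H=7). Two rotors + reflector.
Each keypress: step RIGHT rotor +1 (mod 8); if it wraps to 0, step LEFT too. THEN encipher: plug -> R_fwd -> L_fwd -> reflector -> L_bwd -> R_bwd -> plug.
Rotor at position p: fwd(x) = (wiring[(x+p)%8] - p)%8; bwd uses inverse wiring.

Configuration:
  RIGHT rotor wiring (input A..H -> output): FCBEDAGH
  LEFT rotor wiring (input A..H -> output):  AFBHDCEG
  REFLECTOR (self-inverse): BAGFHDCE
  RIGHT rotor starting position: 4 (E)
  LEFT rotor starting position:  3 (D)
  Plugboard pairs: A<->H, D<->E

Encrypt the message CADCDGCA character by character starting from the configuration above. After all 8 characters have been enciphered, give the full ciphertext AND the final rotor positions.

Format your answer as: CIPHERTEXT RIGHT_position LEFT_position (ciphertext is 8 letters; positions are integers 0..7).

Answer: EHFDGCFB 4 4

Derivation:
Char 1 ('C'): step: R->5, L=3; C->plug->C->R->C->L->H->refl->E->L'->A->R'->D->plug->E
Char 2 ('A'): step: R->6, L=3; A->plug->H->R->C->L->H->refl->E->L'->A->R'->A->plug->H
Char 3 ('D'): step: R->7, L=3; D->plug->E->R->F->L->F->refl->D->L'->E->R'->F->plug->F
Char 4 ('C'): step: R->0, L->4 (L advanced); C->plug->C->R->B->L->G->refl->C->L'->D->R'->E->plug->D
Char 5 ('D'): step: R->1, L=4; D->plug->E->R->H->L->D->refl->F->L'->G->R'->G->plug->G
Char 6 ('G'): step: R->2, L=4; G->plug->G->R->D->L->C->refl->G->L'->B->R'->C->plug->C
Char 7 ('C'): step: R->3, L=4; C->plug->C->R->F->L->B->refl->A->L'->C->R'->F->plug->F
Char 8 ('A'): step: R->4, L=4; A->plug->H->R->A->L->H->refl->E->L'->E->R'->B->plug->B
Final: ciphertext=EHFDGCFB, RIGHT=4, LEFT=4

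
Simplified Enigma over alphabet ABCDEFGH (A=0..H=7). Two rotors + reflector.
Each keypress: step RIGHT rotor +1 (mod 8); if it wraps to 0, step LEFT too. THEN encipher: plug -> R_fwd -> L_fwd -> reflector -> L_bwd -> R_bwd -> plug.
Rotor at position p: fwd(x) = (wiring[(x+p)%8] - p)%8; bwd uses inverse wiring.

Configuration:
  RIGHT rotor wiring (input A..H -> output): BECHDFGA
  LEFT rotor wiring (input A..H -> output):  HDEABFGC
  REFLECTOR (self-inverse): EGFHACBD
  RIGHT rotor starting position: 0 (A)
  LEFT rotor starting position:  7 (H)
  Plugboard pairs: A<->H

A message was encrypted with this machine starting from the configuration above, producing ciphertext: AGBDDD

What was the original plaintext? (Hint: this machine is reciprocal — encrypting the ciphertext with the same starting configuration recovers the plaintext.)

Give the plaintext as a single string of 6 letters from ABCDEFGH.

Char 1 ('A'): step: R->1, L=7; A->plug->H->R->A->L->D->refl->H->L'->H->R'->G->plug->G
Char 2 ('G'): step: R->2, L=7; G->plug->G->R->H->L->H->refl->D->L'->A->R'->A->plug->H
Char 3 ('B'): step: R->3, L=7; B->plug->B->R->A->L->D->refl->H->L'->H->R'->H->plug->A
Char 4 ('D'): step: R->4, L=7; D->plug->D->R->E->L->B->refl->G->L'->G->R'->G->plug->G
Char 5 ('D'): step: R->5, L=7; D->plug->D->R->E->L->B->refl->G->L'->G->R'->H->plug->A
Char 6 ('D'): step: R->6, L=7; D->plug->D->R->G->L->G->refl->B->L'->E->R'->E->plug->E

Answer: GHAGAE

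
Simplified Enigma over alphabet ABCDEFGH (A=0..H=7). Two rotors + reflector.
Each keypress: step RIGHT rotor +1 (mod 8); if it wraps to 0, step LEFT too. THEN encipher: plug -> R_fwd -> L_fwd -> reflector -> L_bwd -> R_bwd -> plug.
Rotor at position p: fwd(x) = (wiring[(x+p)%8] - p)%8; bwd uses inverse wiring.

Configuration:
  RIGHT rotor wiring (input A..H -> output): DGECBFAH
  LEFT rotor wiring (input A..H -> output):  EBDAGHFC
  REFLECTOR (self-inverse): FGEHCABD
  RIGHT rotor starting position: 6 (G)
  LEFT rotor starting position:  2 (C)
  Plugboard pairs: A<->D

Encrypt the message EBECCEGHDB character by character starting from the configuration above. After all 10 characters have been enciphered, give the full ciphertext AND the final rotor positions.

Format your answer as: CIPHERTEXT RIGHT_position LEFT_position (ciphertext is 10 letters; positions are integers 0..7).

Answer: AFCBGGAACE 0 4

Derivation:
Char 1 ('E'): step: R->7, L=2; E->plug->E->R->D->L->F->refl->A->L'->F->R'->D->plug->A
Char 2 ('B'): step: R->0, L->3 (L advanced); B->plug->B->R->G->L->G->refl->B->L'->F->R'->F->plug->F
Char 3 ('E'): step: R->1, L=3; E->plug->E->R->E->L->H->refl->D->L'->B->R'->C->plug->C
Char 4 ('C'): step: R->2, L=3; C->plug->C->R->H->L->A->refl->F->L'->A->R'->B->plug->B
Char 5 ('C'): step: R->3, L=3; C->plug->C->R->C->L->E->refl->C->L'->D->R'->G->plug->G
Char 6 ('E'): step: R->4, L=3; E->plug->E->R->H->L->A->refl->F->L'->A->R'->G->plug->G
Char 7 ('G'): step: R->5, L=3; G->plug->G->R->F->L->B->refl->G->L'->G->R'->D->plug->A
Char 8 ('H'): step: R->6, L=3; H->plug->H->R->H->L->A->refl->F->L'->A->R'->D->plug->A
Char 9 ('D'): step: R->7, L=3; D->plug->A->R->A->L->F->refl->A->L'->H->R'->C->plug->C
Char 10 ('B'): step: R->0, L->4 (L advanced); B->plug->B->R->G->L->H->refl->D->L'->B->R'->E->plug->E
Final: ciphertext=AFCBGGAACE, RIGHT=0, LEFT=4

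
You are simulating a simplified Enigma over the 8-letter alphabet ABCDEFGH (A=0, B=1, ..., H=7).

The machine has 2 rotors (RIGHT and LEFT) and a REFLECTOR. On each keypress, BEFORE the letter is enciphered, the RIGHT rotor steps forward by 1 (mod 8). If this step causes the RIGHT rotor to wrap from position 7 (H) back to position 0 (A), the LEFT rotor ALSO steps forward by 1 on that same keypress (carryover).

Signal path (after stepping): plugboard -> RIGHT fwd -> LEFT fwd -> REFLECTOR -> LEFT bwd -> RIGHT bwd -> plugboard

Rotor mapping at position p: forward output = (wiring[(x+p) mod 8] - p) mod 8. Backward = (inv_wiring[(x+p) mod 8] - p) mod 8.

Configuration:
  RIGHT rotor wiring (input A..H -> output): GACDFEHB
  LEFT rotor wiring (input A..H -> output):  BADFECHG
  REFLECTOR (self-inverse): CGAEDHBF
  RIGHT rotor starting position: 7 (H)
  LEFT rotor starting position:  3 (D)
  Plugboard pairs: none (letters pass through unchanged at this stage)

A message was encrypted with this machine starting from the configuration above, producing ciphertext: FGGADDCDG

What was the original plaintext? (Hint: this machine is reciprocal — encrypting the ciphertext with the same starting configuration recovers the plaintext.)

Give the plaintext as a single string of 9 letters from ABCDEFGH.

Answer: AEHFEABHB

Derivation:
Char 1 ('F'): step: R->0, L->4 (L advanced); F->plug->F->R->E->L->F->refl->H->L'->G->R'->A->plug->A
Char 2 ('G'): step: R->1, L=4; G->plug->G->R->A->L->A->refl->C->L'->D->R'->E->plug->E
Char 3 ('G'): step: R->2, L=4; G->plug->G->R->E->L->F->refl->H->L'->G->R'->H->plug->H
Char 4 ('A'): step: R->3, L=4; A->plug->A->R->A->L->A->refl->C->L'->D->R'->F->plug->F
Char 5 ('D'): step: R->4, L=4; D->plug->D->R->F->L->E->refl->D->L'->C->R'->E->plug->E
Char 6 ('D'): step: R->5, L=4; D->plug->D->R->B->L->G->refl->B->L'->H->R'->A->plug->A
Char 7 ('C'): step: R->6, L=4; C->plug->C->R->A->L->A->refl->C->L'->D->R'->B->plug->B
Char 8 ('D'): step: R->7, L=4; D->plug->D->R->D->L->C->refl->A->L'->A->R'->H->plug->H
Char 9 ('G'): step: R->0, L->5 (L advanced); G->plug->G->R->H->L->H->refl->F->L'->A->R'->B->plug->B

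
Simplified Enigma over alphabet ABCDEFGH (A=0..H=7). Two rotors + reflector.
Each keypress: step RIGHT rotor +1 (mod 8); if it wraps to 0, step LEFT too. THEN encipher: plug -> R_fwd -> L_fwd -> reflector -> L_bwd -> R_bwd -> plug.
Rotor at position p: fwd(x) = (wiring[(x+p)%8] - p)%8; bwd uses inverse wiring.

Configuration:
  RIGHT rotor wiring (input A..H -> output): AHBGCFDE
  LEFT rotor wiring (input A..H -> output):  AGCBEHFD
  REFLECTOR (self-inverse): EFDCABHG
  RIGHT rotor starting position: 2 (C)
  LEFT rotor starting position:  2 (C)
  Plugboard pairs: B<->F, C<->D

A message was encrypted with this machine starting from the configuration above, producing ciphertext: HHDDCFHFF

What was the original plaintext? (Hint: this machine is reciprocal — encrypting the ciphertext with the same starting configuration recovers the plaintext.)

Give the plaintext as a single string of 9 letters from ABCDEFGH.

Char 1 ('H'): step: R->3, L=2; H->plug->H->R->G->L->G->refl->H->L'->B->R'->E->plug->E
Char 2 ('H'): step: R->4, L=2; H->plug->H->R->C->L->C->refl->D->L'->E->R'->E->plug->E
Char 3 ('D'): step: R->5, L=2; D->plug->C->R->H->L->E->refl->A->L'->A->R'->A->plug->A
Char 4 ('D'): step: R->6, L=2; D->plug->C->R->C->L->C->refl->D->L'->E->R'->G->plug->G
Char 5 ('C'): step: R->7, L=2; C->plug->D->R->C->L->C->refl->D->L'->E->R'->H->plug->H
Char 6 ('F'): step: R->0, L->3 (L advanced); F->plug->B->R->H->L->H->refl->G->L'->A->R'->A->plug->A
Char 7 ('H'): step: R->1, L=3; H->plug->H->R->H->L->H->refl->G->L'->A->R'->B->plug->F
Char 8 ('F'): step: R->2, L=3; F->plug->B->R->E->L->A->refl->E->L'->C->R'->F->plug->B
Char 9 ('F'): step: R->3, L=3; F->plug->B->R->H->L->H->refl->G->L'->A->R'->D->plug->C

Answer: EEAGHAFBC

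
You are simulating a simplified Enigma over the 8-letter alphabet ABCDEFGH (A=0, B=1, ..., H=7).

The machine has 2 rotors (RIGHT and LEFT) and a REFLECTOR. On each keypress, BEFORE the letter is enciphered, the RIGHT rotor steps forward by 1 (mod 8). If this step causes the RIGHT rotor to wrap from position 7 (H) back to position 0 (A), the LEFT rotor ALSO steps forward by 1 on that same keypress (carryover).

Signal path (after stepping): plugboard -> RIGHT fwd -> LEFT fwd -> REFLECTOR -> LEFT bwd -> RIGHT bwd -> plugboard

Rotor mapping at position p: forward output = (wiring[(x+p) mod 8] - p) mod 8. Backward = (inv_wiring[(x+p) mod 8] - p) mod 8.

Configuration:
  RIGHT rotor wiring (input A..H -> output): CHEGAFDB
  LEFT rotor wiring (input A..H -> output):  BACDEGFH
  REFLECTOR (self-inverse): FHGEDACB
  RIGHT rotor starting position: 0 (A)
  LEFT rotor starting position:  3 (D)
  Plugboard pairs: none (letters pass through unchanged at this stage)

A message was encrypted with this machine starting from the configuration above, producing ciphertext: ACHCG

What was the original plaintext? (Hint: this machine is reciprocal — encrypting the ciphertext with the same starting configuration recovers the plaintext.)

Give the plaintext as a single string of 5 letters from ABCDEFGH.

Answer: GGFBF

Derivation:
Char 1 ('A'): step: R->1, L=3; A->plug->A->R->G->L->F->refl->A->L'->A->R'->G->plug->G
Char 2 ('C'): step: R->2, L=3; C->plug->C->R->G->L->F->refl->A->L'->A->R'->G->plug->G
Char 3 ('H'): step: R->3, L=3; H->plug->H->R->B->L->B->refl->H->L'->H->R'->F->plug->F
Char 4 ('C'): step: R->4, L=3; C->plug->C->R->H->L->H->refl->B->L'->B->R'->B->plug->B
Char 5 ('G'): step: R->5, L=3; G->plug->G->R->B->L->B->refl->H->L'->H->R'->F->plug->F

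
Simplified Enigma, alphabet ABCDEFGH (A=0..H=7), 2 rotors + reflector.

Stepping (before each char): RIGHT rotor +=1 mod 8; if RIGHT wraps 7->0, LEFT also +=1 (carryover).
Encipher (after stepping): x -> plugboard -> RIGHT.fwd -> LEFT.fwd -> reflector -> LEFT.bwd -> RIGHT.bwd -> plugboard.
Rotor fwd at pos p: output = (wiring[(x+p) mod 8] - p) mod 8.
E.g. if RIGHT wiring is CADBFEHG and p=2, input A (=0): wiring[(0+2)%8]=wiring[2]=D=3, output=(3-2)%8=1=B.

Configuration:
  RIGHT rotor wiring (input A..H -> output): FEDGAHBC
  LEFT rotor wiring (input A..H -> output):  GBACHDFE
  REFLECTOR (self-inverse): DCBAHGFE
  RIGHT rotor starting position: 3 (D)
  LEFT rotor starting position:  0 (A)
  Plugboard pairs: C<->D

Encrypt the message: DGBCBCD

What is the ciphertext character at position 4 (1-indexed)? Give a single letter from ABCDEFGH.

Char 1 ('D'): step: R->4, L=0; D->plug->C->R->F->L->D->refl->A->L'->C->R'->H->plug->H
Char 2 ('G'): step: R->5, L=0; G->plug->G->R->B->L->B->refl->C->L'->D->R'->H->plug->H
Char 3 ('B'): step: R->6, L=0; B->plug->B->R->E->L->H->refl->E->L'->H->R'->C->plug->D
Char 4 ('C'): step: R->7, L=0; C->plug->D->R->E->L->H->refl->E->L'->H->R'->E->plug->E

E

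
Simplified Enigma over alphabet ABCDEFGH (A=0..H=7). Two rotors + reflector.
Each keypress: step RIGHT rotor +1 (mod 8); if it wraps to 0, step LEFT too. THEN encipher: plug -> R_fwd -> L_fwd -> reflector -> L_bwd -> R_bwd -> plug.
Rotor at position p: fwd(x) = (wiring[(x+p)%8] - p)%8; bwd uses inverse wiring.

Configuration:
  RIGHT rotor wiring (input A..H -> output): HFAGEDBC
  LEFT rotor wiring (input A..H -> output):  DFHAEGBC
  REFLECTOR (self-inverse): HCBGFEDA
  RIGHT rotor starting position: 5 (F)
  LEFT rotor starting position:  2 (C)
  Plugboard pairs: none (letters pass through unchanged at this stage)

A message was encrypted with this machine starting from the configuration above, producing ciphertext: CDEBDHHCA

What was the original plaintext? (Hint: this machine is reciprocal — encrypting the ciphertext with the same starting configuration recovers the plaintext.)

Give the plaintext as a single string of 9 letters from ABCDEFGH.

Char 1 ('C'): step: R->6, L=2; C->plug->C->R->B->L->G->refl->D->L'->H->R'->D->plug->D
Char 2 ('D'): step: R->7, L=2; D->plug->D->R->B->L->G->refl->D->L'->H->R'->E->plug->E
Char 3 ('E'): step: R->0, L->3 (L advanced); E->plug->E->R->E->L->H->refl->A->L'->F->R'->B->plug->B
Char 4 ('B'): step: R->1, L=3; B->plug->B->R->H->L->E->refl->F->L'->A->R'->F->plug->F
Char 5 ('D'): step: R->2, L=3; D->plug->D->R->B->L->B->refl->C->L'->G->R'->A->plug->A
Char 6 ('H'): step: R->3, L=3; H->plug->H->R->F->L->A->refl->H->L'->E->R'->F->plug->F
Char 7 ('H'): step: R->4, L=3; H->plug->H->R->C->L->D->refl->G->L'->D->R'->E->plug->E
Char 8 ('C'): step: R->5, L=3; C->plug->C->R->F->L->A->refl->H->L'->E->R'->B->plug->B
Char 9 ('A'): step: R->6, L=3; A->plug->A->R->D->L->G->refl->D->L'->C->R'->E->plug->E

Answer: DEBFAFEBE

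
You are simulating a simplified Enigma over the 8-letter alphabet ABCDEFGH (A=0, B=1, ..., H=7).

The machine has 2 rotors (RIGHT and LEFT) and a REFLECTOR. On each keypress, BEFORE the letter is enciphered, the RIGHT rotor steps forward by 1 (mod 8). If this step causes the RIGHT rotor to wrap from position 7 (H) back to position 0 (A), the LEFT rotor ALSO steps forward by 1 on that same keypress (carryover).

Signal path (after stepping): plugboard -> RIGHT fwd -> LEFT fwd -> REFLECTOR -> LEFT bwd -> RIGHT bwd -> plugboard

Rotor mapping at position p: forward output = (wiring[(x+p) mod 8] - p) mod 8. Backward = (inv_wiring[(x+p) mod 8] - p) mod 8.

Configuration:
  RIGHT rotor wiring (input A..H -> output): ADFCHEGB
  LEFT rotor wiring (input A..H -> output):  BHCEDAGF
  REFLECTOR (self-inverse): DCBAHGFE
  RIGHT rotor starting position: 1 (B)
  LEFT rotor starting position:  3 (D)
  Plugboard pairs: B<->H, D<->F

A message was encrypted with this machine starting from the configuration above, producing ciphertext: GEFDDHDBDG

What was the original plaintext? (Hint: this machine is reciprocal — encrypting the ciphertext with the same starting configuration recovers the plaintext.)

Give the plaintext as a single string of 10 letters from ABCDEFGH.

Answer: DACCAEGDCC

Derivation:
Char 1 ('G'): step: R->2, L=3; G->plug->G->R->G->L->E->refl->H->L'->H->R'->F->plug->D
Char 2 ('E'): step: R->3, L=3; E->plug->E->R->G->L->E->refl->H->L'->H->R'->A->plug->A
Char 3 ('F'): step: R->4, L=3; F->plug->D->R->F->L->G->refl->F->L'->C->R'->C->plug->C
Char 4 ('D'): step: R->5, L=3; D->plug->F->R->A->L->B->refl->C->L'->E->R'->C->plug->C
Char 5 ('D'): step: R->6, L=3; D->plug->F->R->E->L->C->refl->B->L'->A->R'->A->plug->A
Char 6 ('H'): step: R->7, L=3; H->plug->B->R->B->L->A->refl->D->L'->D->R'->E->plug->E
Char 7 ('D'): step: R->0, L->4 (L advanced); D->plug->F->R->E->L->F->refl->G->L'->G->R'->G->plug->G
Char 8 ('B'): step: R->1, L=4; B->plug->H->R->H->L->A->refl->D->L'->F->R'->F->plug->D
Char 9 ('D'): step: R->2, L=4; D->plug->F->R->H->L->A->refl->D->L'->F->R'->C->plug->C
Char 10 ('G'): step: R->3, L=4; G->plug->G->R->A->L->H->refl->E->L'->B->R'->C->plug->C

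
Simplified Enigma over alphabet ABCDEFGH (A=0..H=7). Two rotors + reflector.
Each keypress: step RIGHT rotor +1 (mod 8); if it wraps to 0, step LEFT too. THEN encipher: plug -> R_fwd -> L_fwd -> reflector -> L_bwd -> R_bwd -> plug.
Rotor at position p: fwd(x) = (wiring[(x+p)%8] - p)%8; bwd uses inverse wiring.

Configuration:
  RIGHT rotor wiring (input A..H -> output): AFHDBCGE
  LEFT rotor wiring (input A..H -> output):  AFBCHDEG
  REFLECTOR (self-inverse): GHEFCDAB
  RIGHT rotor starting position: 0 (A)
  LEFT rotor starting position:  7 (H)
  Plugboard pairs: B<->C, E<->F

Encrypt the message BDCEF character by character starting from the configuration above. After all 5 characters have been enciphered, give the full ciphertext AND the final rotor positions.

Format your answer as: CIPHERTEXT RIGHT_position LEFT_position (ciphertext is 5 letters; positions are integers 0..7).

Char 1 ('B'): step: R->1, L=7; B->plug->C->R->C->L->G->refl->A->L'->F->R'->F->plug->E
Char 2 ('D'): step: R->2, L=7; D->plug->D->R->A->L->H->refl->B->L'->B->R'->B->plug->C
Char 3 ('C'): step: R->3, L=7; C->plug->B->R->G->L->E->refl->C->L'->D->R'->D->plug->D
Char 4 ('E'): step: R->4, L=7; E->plug->F->R->B->L->B->refl->H->L'->A->R'->D->plug->D
Char 5 ('F'): step: R->5, L=7; F->plug->E->R->A->L->H->refl->B->L'->B->R'->B->plug->C
Final: ciphertext=ECDDC, RIGHT=5, LEFT=7

Answer: ECDDC 5 7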